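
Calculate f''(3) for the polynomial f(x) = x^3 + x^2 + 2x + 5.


First derivative:
f'(x) = 3x^2 + 2x + 2
Second derivative:
f''(x) = 6x + 2
Substitute x = 3:
f''(3) = 6 * 3 + 2
= 18 + 2
= 20

20


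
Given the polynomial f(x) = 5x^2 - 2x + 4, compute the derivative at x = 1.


Differentiate term by term using power and sum rules:
f(x) = 5x^2 - 2x + 4
f'(x) = 10x - 2
Substitute x = 1:
f'(1) = 10 * 1 - 2
= 10 - 2
= 8

8


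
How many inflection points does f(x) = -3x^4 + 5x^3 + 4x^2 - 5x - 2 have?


Inflection points occur where f''(x) = 0 and concavity changes.
f(x) = -3x^4 + 5x^3 + 4x^2 - 5x - 2
f'(x) = -12x^3 + 15x^2 + 8x - 5
f''(x) = -36x^2 + 30x + 8
This is a quadratic in x. Use the discriminant to count real roots.
Discriminant = (30)^2 - 4 * (-36) * 8
= 900 - (-1152)
= 2052
Since discriminant > 0, f''(x) = 0 has 2 distinct real solutions.
A quadratic with two distinct real roots changes sign at each root, so concavity changes at both.
Number of inflection points: 2

2


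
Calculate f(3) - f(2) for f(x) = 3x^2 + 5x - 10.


Net change = f(b) - f(a)
f(x) = 3x^2 + 5x - 10
Compute f(3):
f(3) = 3 * 3^2 + 5 * 3 - 10
= 27 + 15 - 10
= 32
Compute f(2):
f(2) = 3 * 2^2 + 5 * 2 - 10
= 12 + 10 - 10
= 12
Net change = 32 - 12 = 20

20


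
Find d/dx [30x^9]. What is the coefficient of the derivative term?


We apply the power rule: d/dx [ax^n] = a*n * x^(n-1)
d/dx [30x^9]
= 30 * 9 * x^(9-1)
= 270x^8
The coefficient is 270

270


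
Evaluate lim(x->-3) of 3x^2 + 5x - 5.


Since polynomials are continuous, we use direct substitution.
lim(x->-3) of 3x^2 + 5x - 5
= 3 * (-3)^2 + 5 * (-3) - 5
= 27 - 15 - 5
= 7

7


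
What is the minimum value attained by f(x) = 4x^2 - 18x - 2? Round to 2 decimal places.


For a quadratic f(x) = ax^2 + bx + c with a > 0, the minimum is at the vertex.
Vertex x-coordinate: x = -b/(2a)
x = -(-18) / (2 * 4)
x = 18/8 = 9/4
Substitute back to find the minimum value:
f(9/4) = 4 * (9/4)^2 - 18 * (9/4) - 2
= 81/4 - 81/2 - 2
= -89/4 = -22.25

-22.25


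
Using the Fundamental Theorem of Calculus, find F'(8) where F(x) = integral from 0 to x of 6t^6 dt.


By the Fundamental Theorem of Calculus (Part 1):
If F(x) = integral from 0 to x of f(t) dt, then F'(x) = f(x)
Here f(t) = 6t^6
So F'(x) = 6x^6
Evaluate at x = 8:
F'(8) = 6 * 8^6
= 6 * 262144
= 1572864

1572864


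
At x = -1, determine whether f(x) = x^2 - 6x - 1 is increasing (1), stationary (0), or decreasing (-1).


Compute f'(x) to determine behavior:
f'(x) = 2x - 6
f'(-1) = 2 * (-1) - 6
= -2 - 6
= -8
Since f'(-1) < 0, the function is decreasing (-1)

-1


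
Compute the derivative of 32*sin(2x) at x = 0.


Apply the chain rule to differentiate 32*sin(2x):
d/dx [32*sin(2x)]
= 32 * cos(2x) * d/dx(2x)
= 32 * 2 * cos(2x)
= 64 * cos(2x)
Evaluate at x = 0:
= 64 * cos(0)
= 64 * 1
= 64

64


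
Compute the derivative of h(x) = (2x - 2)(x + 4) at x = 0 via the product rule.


Let u(x) = 2x - 2 and v(x) = x + 4
u'(x) = 2
v'(x) = 1
Product rule: h'(x) = u'(x)*v(x) + u(x)*v'(x)
= 2 * (x + 4) + (2x - 2) * 1
At x = 0:
u(0) = 2 * 0 - 2 = -2
v(0) = 1 * 0 + 4 = 4
h'(0) = 2 * 4 + (-2) * 1
= 8 - 2
= 6

6


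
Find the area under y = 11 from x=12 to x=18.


The area under a constant function y = 11 is a rectangle.
Width = 18 - 12 = 6
Height = 11
Area = width * height
= 6 * 11
= 66

66


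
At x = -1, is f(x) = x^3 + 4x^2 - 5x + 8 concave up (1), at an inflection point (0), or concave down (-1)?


Concavity is determined by the sign of f''(x).
f(x) = x^3 + 4x^2 - 5x + 8
f'(x) = 3x^2 + 8x - 5
f''(x) = 6x + 8
f''(-1) = 6 * (-1) + 8
= -6 + 8
= 2
Since f''(-1) > 0, the function is concave up (1)

1


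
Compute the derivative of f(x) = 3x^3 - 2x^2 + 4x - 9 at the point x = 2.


Differentiate f(x) = 3x^3 - 2x^2 + 4x - 9 term by term:
f'(x) = 9x^2 - 4x + 4
Substitute x = 2:
f'(2) = 9 * 2^2 - 4 * 2 + 4
= 36 - 8 + 4
= 32

32


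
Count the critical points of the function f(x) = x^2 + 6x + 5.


Find where f'(x) = 0:
f'(x) = 2x + 6
Set f'(x) = 0:
2x + 6 = 0
x = -6 / 2 = -3
This is a linear equation in x, so there is exactly one solution.
Number of critical points: 1

1


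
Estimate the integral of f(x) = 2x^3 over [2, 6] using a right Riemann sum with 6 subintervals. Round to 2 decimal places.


Right Riemann sum uses right endpoints of each subinterval.
Interval: [2, 6], n = 6
dx = (6 - 2) / 6 = 2/3
Right endpoints: [8/3, 10/3, 4, 14/3, 16/3, 6]
f values: [1024/27, 2000/27, 128, 5488/27, 8192/27, 432]
Sum = dx * (sum of f values)
= 2/3 * 3536/3
= 7072/9 ≈ 785.78

785.78


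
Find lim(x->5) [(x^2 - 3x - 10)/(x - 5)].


Direct substitution gives 0/0, so we factor the numerator.
Factor: (x^2 - 3x - 10) = (x - 5)(x + 2)
Cancel the common factor (x - 5):
(x^2 - 3x - 10)/(x - 5) = (x + 2)
Now substitute x = 5:
= (5) - (-2) = 7

7


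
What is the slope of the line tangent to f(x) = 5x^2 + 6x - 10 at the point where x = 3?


The slope of the tangent line equals f'(x) at the point.
f(x) = 5x^2 + 6x - 10
f'(x) = 10x + 6
At x = 3:
f'(3) = 10 * 3 + 6
= 30 + 6
= 36

36


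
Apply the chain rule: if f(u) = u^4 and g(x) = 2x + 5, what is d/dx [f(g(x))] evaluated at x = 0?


Using the chain rule: (f(g(x)))' = f'(g(x)) * g'(x)
First, find g(0):
g(0) = 2 * 0 + 5 = 5
Next, f'(u) = 4u^3
And g'(x) = 2
So f'(g(0)) * g'(0)
= 4 * 5^3 * 2
= 4 * 125 * 2
= 1000

1000


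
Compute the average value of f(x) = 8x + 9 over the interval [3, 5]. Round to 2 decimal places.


Average value = 1/(b-a) * integral from a to b of f(x) dx
First compute the integral of 8x + 9:
F(x) = 4x^2 + 9x
F(5) = 4 * 25 + 9 * 5 = 145
F(3) = 4 * 9 + 9 * 3 = 63
Integral = 145 - 63 = 82
Average = 82 / (5 - 3) = 82 / 2
= 41 = 41.00

41.00


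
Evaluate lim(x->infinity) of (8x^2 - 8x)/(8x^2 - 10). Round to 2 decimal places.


For limits at infinity with equal-degree polynomials,
we compare leading coefficients.
Numerator leading term: 8x^2
Denominator leading term: 8x^2
Divide both by x^2:
lim = (8 - 8/x) / (8 - 10/x^2)
As x -> infinity, the 1/x and 1/x^2 terms vanish:
= 8/8 = 1 = 1.00

1.00


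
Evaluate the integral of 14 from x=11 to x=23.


The integral of a constant k over [a, b] equals k * (b - a).
integral from 11 to 23 of 14 dx
= 14 * (23 - 11)
= 14 * 12
= 168

168


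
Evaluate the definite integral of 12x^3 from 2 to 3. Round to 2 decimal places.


Find the antiderivative of 12x^3:
F(x) = 12/4 * x^4
Apply the Fundamental Theorem of Calculus:
F(3) - F(2)
= 12/4 * 3^4 - 12/4 * 2^4
= 12/4 * (81 - 16)
= 12/4 * 65
= 195 = 195.00

195.00


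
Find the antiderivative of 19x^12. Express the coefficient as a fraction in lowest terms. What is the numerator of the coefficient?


Apply the power rule for integration:
integral of ax^n dx = a/(n+1) * x^(n+1) + C
integral of 19x^12 dx
= 19/13 * x^13 + C
The coefficient in lowest terms is 19/13, and its numerator is 19

19


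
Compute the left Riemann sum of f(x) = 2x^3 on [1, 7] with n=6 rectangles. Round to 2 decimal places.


Left Riemann sum uses left endpoints of each subinterval.
Interval: [1, 7], n = 6
dx = (7 - 1) / 6 = 1
Left endpoints: [1, 2, 3, 4, 5, 6]
f values: [2, 16, 54, 128, 250, 432]
Sum = dx * (sum of f values)
= 1 * 882
= 882 = 882.00

882.00


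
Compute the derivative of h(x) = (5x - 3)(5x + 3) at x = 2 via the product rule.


Let u(x) = 5x - 3 and v(x) = 5x + 3
u'(x) = 5
v'(x) = 5
Product rule: h'(x) = u'(x)*v(x) + u(x)*v'(x)
= 5 * (5x + 3) + (5x - 3) * 5
At x = 2:
u(2) = 5 * 2 - 3 = 7
v(2) = 5 * 2 + 3 = 13
h'(2) = 5 * 13 + 7 * 5
= 65 + 35
= 100

100


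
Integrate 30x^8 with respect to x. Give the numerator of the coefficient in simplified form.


Apply the power rule for integration:
integral of ax^n dx = a/(n+1) * x^(n+1) + C
integral of 30x^8 dx
= 30/9 * x^9 + C
= 10/3 * x^9 + C
The coefficient in lowest terms is 10/3, and its numerator is 10

10


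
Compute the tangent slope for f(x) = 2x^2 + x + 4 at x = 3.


The slope of the tangent line equals f'(x) at the point.
f(x) = 2x^2 + x + 4
f'(x) = 4x + 1
At x = 3:
f'(3) = 4 * 3 + 1
= 12 + 1
= 13

13


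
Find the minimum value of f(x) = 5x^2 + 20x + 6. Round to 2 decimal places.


For a quadratic f(x) = ax^2 + bx + c with a > 0, the minimum is at the vertex.
Vertex x-coordinate: x = -b/(2a)
x = -(20) / (2 * 5)
x = -20/10 = -2
Substitute back to find the minimum value:
f(-2) = 5 * (-2)^2 + 20 * (-2) + 6
= 20 - 40 + 6
= -14 = -14.00

-14.00


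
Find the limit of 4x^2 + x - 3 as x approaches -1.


Since polynomials are continuous, we use direct substitution.
lim(x->-1) of 4x^2 + x - 3
= 4 * (-1)^2 + 1 * (-1) - 3
= 4 - 1 - 3
= 0

0


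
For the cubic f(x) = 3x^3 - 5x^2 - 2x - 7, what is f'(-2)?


Differentiate f(x) = 3x^3 - 5x^2 - 2x - 7 term by term:
f'(x) = 9x^2 - 10x - 2
Substitute x = -2:
f'(-2) = 9 * (-2)^2 - 10 * (-2) - 2
= 36 + 20 - 2
= 54

54


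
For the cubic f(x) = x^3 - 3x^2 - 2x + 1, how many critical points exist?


Find where f'(x) = 0:
f(x) = x^3 - 3x^2 - 2x + 1
f'(x) = 3x^2 - 6x - 2
This is a quadratic in x. Use the discriminant to count real roots.
Discriminant = (-6)^2 - 4 * 3 * (-2)
= 36 - (-24)
= 60
Since discriminant > 0, f'(x) = 0 has 2 real solutions.
Number of critical points: 2

2


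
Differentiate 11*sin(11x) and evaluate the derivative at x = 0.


Apply the chain rule to differentiate 11*sin(11x):
d/dx [11*sin(11x)]
= 11 * cos(11x) * d/dx(11x)
= 11 * 11 * cos(11x)
= 121 * cos(11x)
Evaluate at x = 0:
= 121 * cos(0)
= 121 * 1
= 121

121


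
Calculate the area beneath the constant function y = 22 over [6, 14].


The area under a constant function y = 22 is a rectangle.
Width = 14 - 6 = 8
Height = 22
Area = width * height
= 8 * 22
= 176

176


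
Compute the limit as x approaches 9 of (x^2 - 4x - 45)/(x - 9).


Direct substitution gives 0/0, so we factor the numerator.
Factor: (x^2 - 4x - 45) = (x - 9)(x + 5)
Cancel the common factor (x - 9):
(x^2 - 4x - 45)/(x - 9) = (x + 5)
Now substitute x = 9:
= (9) - (-5) = 14

14


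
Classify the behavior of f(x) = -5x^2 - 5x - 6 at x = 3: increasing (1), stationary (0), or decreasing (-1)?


Compute f'(x) to determine behavior:
f'(x) = -10x - 5
f'(3) = -10 * 3 - 5
= -30 - 5
= -35
Since f'(3) < 0, the function is decreasing (-1)

-1


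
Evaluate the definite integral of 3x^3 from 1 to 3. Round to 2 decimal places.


Find the antiderivative of 3x^3:
F(x) = 3/4 * x^4
Apply the Fundamental Theorem of Calculus:
F(3) - F(1)
= 3/4 * 3^4 - 3/4 * 1^4
= 3/4 * (81 - 1)
= 3/4 * 80
= 60 = 60.00

60.00


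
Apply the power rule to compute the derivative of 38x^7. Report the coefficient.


We apply the power rule: d/dx [ax^n] = a*n * x^(n-1)
d/dx [38x^7]
= 38 * 7 * x^(7-1)
= 266x^6
The coefficient is 266

266


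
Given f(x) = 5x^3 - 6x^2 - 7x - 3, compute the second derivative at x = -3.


First derivative:
f'(x) = 15x^2 - 12x - 7
Second derivative:
f''(x) = 30x - 12
Substitute x = -3:
f''(-3) = 30 * (-3) - 12
= -90 - 12
= -102

-102


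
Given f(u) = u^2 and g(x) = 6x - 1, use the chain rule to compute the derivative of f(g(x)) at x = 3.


Using the chain rule: (f(g(x)))' = f'(g(x)) * g'(x)
First, find g(3):
g(3) = 6 * 3 - 1 = 17
Next, f'(u) = 2u
And g'(x) = 6
So f'(g(3)) * g'(3)
= 2 * 17 * 6
= 204

204


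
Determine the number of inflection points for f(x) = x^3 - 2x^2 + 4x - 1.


Inflection points occur where f''(x) = 0 and concavity changes.
f(x) = x^3 - 2x^2 + 4x - 1
f'(x) = 3x^2 - 4x + 4
f''(x) = 6x - 4
Set f''(x) = 0:
6x - 4 = 0
x = 4 / 6 = 2/3
Since f''(x) is linear (degree 1), it changes sign at this point.
Therefore there is exactly 1 inflection point.

1


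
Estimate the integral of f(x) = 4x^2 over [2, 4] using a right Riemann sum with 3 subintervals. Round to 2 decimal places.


Right Riemann sum uses right endpoints of each subinterval.
Interval: [2, 4], n = 3
dx = (4 - 2) / 3 = 2/3
Right endpoints: [8/3, 10/3, 4]
f values: [256/9, 400/9, 64]
Sum = dx * (sum of f values)
= 2/3 * 1232/9
= 2464/27 ≈ 91.26

91.26


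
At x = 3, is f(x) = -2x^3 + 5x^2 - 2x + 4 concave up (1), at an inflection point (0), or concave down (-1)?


Concavity is determined by the sign of f''(x).
f(x) = -2x^3 + 5x^2 - 2x + 4
f'(x) = -6x^2 + 10x - 2
f''(x) = -12x + 10
f''(3) = -12 * 3 + 10
= -36 + 10
= -26
Since f''(3) < 0, the function is concave down (-1)

-1


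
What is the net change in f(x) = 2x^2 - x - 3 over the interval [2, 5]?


Net change = f(b) - f(a)
f(x) = 2x^2 - x - 3
Compute f(5):
f(5) = 2 * 5^2 - 1 * 5 - 3
= 50 - 5 - 3
= 42
Compute f(2):
f(2) = 2 * 2^2 - 1 * 2 - 3
= 8 - 2 - 3
= 3
Net change = 42 - 3 = 39

39


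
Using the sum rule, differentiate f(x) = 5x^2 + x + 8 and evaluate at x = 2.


Differentiate term by term using power and sum rules:
f(x) = 5x^2 + x + 8
f'(x) = 10x + 1
Substitute x = 2:
f'(2) = 10 * 2 + 1
= 20 + 1
= 21

21


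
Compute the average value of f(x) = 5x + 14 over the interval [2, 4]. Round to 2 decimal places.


Average value = 1/(b-a) * integral from a to b of f(x) dx
First compute the integral of 5x + 14:
F(x) = (5/2)x^2 + 14x
F(4) = 5/2 * 16 + 14 * 4 = 96
F(2) = 5/2 * 4 + 14 * 2 = 38
Integral = 96 - 38 = 58
Average = 58 / (4 - 2) = 58 / 2
= 29 = 29.00

29.00


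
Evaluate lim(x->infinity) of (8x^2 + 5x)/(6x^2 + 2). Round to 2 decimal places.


For limits at infinity with equal-degree polynomials,
we compare leading coefficients.
Numerator leading term: 8x^2
Denominator leading term: 6x^2
Divide both by x^2:
lim = (8 + 5/x) / (6 + 2/x^2)
As x -> infinity, the 1/x and 1/x^2 terms vanish:
= 8/6 = 4/3 ≈ 1.33

1.33


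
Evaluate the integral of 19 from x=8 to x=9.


The integral of a constant k over [a, b] equals k * (b - a).
integral from 8 to 9 of 19 dx
= 19 * (9 - 8)
= 19 * 1
= 19

19


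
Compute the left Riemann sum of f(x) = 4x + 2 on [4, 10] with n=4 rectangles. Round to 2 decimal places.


Left Riemann sum uses left endpoints of each subinterval.
Interval: [4, 10], n = 4
dx = (10 - 4) / 4 = 3/2
Left endpoints: [4, 11/2, 7, 17/2]
f values: [18, 24, 30, 36]
Sum = dx * (sum of f values)
= 3/2 * 108
= 162 = 162.00

162.00


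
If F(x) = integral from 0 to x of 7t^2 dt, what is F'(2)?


By the Fundamental Theorem of Calculus (Part 1):
If F(x) = integral from 0 to x of f(t) dt, then F'(x) = f(x)
Here f(t) = 7t^2
So F'(x) = 7x^2
Evaluate at x = 2:
F'(2) = 7 * 2^2
= 7 * 4
= 28

28


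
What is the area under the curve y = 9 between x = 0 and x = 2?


The area under a constant function y = 9 is a rectangle.
Width = 2 - 0 = 2
Height = 9
Area = width * height
= 2 * 9
= 18

18


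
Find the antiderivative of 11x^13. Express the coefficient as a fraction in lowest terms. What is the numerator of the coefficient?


Apply the power rule for integration:
integral of ax^n dx = a/(n+1) * x^(n+1) + C
integral of 11x^13 dx
= 11/14 * x^14 + C
The coefficient in lowest terms is 11/14, and its numerator is 11

11


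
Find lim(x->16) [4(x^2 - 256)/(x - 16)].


Direct substitution gives 0/0, so we factor the numerator.
Factor: 4(x^2 - 256) = 4 * (x - 16)(x + 16)
Cancel the common factor (x - 16):
4(x^2 - 256)/(x - 16) = 4 * (x + 16)
Now substitute x = 16:
= 4 * (16 + 16) = 128

128


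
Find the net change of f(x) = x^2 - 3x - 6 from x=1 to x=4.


Net change = f(b) - f(a)
f(x) = x^2 - 3x - 6
Compute f(4):
f(4) = 1 * 4^2 - 3 * 4 - 6
= 16 - 12 - 6
= -2
Compute f(1):
f(1) = 1 * 1^2 - 3 * 1 - 6
= 1 - 3 - 6
= -8
Net change = -2 - (-8) = 6

6


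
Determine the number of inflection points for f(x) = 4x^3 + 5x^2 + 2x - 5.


Inflection points occur where f''(x) = 0 and concavity changes.
f(x) = 4x^3 + 5x^2 + 2x - 5
f'(x) = 12x^2 + 10x + 2
f''(x) = 24x + 10
Set f''(x) = 0:
24x + 10 = 0
x = -10 / 24 = -5/12
Since f''(x) is linear (degree 1), it changes sign at this point.
Therefore there is exactly 1 inflection point.

1


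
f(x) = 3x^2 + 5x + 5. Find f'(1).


Differentiate term by term using power and sum rules:
f(x) = 3x^2 + 5x + 5
f'(x) = 6x + 5
Substitute x = 1:
f'(1) = 6 * 1 + 5
= 6 + 5
= 11

11


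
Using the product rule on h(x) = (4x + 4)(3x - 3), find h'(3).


Let u(x) = 4x + 4 and v(x) = 3x - 3
u'(x) = 4
v'(x) = 3
Product rule: h'(x) = u'(x)*v(x) + u(x)*v'(x)
= 4 * (3x - 3) + (4x + 4) * 3
At x = 3:
u(3) = 4 * 3 + 4 = 16
v(3) = 3 * 3 - 3 = 6
h'(3) = 4 * 6 + 16 * 3
= 24 + 48
= 72

72


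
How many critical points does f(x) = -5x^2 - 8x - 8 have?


Find where f'(x) = 0:
f'(x) = -10x - 8
Set f'(x) = 0:
-10x - 8 = 0
x = 8 / (-10) = -4/5
This is a linear equation in x, so there is exactly one solution.
Number of critical points: 1

1


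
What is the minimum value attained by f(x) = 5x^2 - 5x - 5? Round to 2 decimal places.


For a quadratic f(x) = ax^2 + bx + c with a > 0, the minimum is at the vertex.
Vertex x-coordinate: x = -b/(2a)
x = -(-5) / (2 * 5)
x = 5/10 = 1/2
Substitute back to find the minimum value:
f(1/2) = 5 * (1/2)^2 - 5 * (1/2) - 5
= 5/4 - 5/2 - 5
= -25/4 = -6.25

-6.25


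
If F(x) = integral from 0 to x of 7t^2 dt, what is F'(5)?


By the Fundamental Theorem of Calculus (Part 1):
If F(x) = integral from 0 to x of f(t) dt, then F'(x) = f(x)
Here f(t) = 7t^2
So F'(x) = 7x^2
Evaluate at x = 5:
F'(5) = 7 * 5^2
= 7 * 25
= 175

175


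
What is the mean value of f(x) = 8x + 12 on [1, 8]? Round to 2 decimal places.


Average value = 1/(b-a) * integral from a to b of f(x) dx
First compute the integral of 8x + 12:
F(x) = 4x^2 + 12x
F(8) = 4 * 64 + 12 * 8 = 352
F(1) = 4 * 1 + 12 * 1 = 16
Integral = 352 - 16 = 336
Average = 336 / (8 - 1) = 336 / 7
= 48 = 48.00

48.00


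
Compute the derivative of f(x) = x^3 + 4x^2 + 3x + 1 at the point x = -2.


Differentiate f(x) = x^3 + 4x^2 + 3x + 1 term by term:
f'(x) = 3x^2 + 8x + 3
Substitute x = -2:
f'(-2) = 3 * (-2)^2 + 8 * (-2) + 3
= 12 - 16 + 3
= -1

-1


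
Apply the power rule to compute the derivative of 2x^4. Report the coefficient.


We apply the power rule: d/dx [ax^n] = a*n * x^(n-1)
d/dx [2x^4]
= 2 * 4 * x^(4-1)
= 8x^3
The coefficient is 8

8


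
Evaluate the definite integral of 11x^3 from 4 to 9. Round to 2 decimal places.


Find the antiderivative of 11x^3:
F(x) = 11/4 * x^4
Apply the Fundamental Theorem of Calculus:
F(9) - F(4)
= 11/4 * 9^4 - 11/4 * 4^4
= 11/4 * (6561 - 256)
= 11/4 * 6305
= 69355/4 = 17338.75

17338.75


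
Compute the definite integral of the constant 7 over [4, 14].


The integral of a constant k over [a, b] equals k * (b - a).
integral from 4 to 14 of 7 dx
= 7 * (14 - 4)
= 7 * 10
= 70

70


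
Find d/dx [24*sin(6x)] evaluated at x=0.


Apply the chain rule to differentiate 24*sin(6x):
d/dx [24*sin(6x)]
= 24 * cos(6x) * d/dx(6x)
= 24 * 6 * cos(6x)
= 144 * cos(6x)
Evaluate at x = 0:
= 144 * cos(0)
= 144 * 1
= 144

144


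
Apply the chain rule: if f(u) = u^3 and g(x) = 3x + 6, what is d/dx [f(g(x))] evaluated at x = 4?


Using the chain rule: (f(g(x)))' = f'(g(x)) * g'(x)
First, find g(4):
g(4) = 3 * 4 + 6 = 18
Next, f'(u) = 3u^2
And g'(x) = 3
So f'(g(4)) * g'(4)
= 3 * 18^2 * 3
= 3 * 324 * 3
= 2916

2916


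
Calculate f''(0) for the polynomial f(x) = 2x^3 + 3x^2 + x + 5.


First derivative:
f'(x) = 6x^2 + 6x + 1
Second derivative:
f''(x) = 12x + 6
Substitute x = 0:
f''(0) = 12 * 0 + 6
= 0 + 6
= 6

6


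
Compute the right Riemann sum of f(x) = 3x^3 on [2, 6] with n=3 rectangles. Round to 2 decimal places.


Right Riemann sum uses right endpoints of each subinterval.
Interval: [2, 6], n = 3
dx = (6 - 2) / 3 = 4/3
Right endpoints: [10/3, 14/3, 6]
f values: [1000/9, 2744/9, 648]
Sum = dx * (sum of f values)
= 4/3 * 1064
= 4256/3 ≈ 1418.67

1418.67


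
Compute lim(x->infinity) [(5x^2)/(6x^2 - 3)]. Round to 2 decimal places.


For limits at infinity with equal-degree polynomials,
we compare leading coefficients.
Numerator leading term: 5x^2
Denominator leading term: 6x^2
Divide both by x^2:
lim = (5) / (6 - 3/x^2)
As x -> infinity, the 1/x and 1/x^2 terms vanish:
= 5/6 ≈ 0.83

0.83


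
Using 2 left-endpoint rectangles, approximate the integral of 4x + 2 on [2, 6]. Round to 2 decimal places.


Left Riemann sum uses left endpoints of each subinterval.
Interval: [2, 6], n = 2
dx = (6 - 2) / 2 = 2
Left endpoints: [2, 4]
f values: [10, 18]
Sum = dx * (sum of f values)
= 2 * 28
= 56 = 56.00

56.00


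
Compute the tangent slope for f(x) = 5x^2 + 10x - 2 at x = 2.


The slope of the tangent line equals f'(x) at the point.
f(x) = 5x^2 + 10x - 2
f'(x) = 10x + 10
At x = 2:
f'(2) = 10 * 2 + 10
= 20 + 10
= 30

30


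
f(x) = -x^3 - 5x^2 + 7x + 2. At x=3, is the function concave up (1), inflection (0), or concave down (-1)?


Concavity is determined by the sign of f''(x).
f(x) = -x^3 - 5x^2 + 7x + 2
f'(x) = -3x^2 - 10x + 7
f''(x) = -6x - 10
f''(3) = -6 * 3 - 10
= -18 - 10
= -28
Since f''(3) < 0, the function is concave down (-1)

-1


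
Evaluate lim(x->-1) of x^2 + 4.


Since polynomials are continuous, we use direct substitution.
lim(x->-1) of x^2 + 4
= 1 * (-1)^2 + 0 * (-1) + 4
= 1 + 0 + 4
= 5

5


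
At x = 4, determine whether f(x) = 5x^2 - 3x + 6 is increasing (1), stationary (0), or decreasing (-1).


Compute f'(x) to determine behavior:
f'(x) = 10x - 3
f'(4) = 10 * 4 - 3
= 40 - 3
= 37
Since f'(4) > 0, the function is increasing (1)

1


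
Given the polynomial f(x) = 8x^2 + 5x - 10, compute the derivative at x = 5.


Differentiate term by term using power and sum rules:
f(x) = 8x^2 + 5x - 10
f'(x) = 16x + 5
Substitute x = 5:
f'(5) = 16 * 5 + 5
= 80 + 5
= 85

85


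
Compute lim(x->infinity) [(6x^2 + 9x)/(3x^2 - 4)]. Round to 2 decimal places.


For limits at infinity with equal-degree polynomials,
we compare leading coefficients.
Numerator leading term: 6x^2
Denominator leading term: 3x^2
Divide both by x^2:
lim = (6 + 9/x) / (3 - 4/x^2)
As x -> infinity, the 1/x and 1/x^2 terms vanish:
= 6/3 = 2 = 2.00

2.00


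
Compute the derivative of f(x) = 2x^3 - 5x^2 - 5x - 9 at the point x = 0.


Differentiate f(x) = 2x^3 - 5x^2 - 5x - 9 term by term:
f'(x) = 6x^2 - 10x - 5
Substitute x = 0:
f'(0) = 6 * 0^2 - 10 * 0 - 5
= 0 + 0 - 5
= -5

-5


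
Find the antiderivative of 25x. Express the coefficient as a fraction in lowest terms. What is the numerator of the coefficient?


Apply the power rule for integration:
integral of ax^n dx = a/(n+1) * x^(n+1) + C
integral of 25x dx
= 25/2 * x^2 + C
The coefficient in lowest terms is 25/2, and its numerator is 25

25


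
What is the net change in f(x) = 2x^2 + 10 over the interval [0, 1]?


Net change = f(b) - f(a)
f(x) = 2x^2 + 10
Compute f(1):
f(1) = 2 * 1^2 + 0 * 1 + 10
= 2 + 0 + 10
= 12
Compute f(0):
f(0) = 2 * 0^2 + 0 * 0 + 10
= 0 + 0 + 10
= 10
Net change = 12 - 10 = 2

2


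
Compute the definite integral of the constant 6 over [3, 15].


The integral of a constant k over [a, b] equals k * (b - a).
integral from 3 to 15 of 6 dx
= 6 * (15 - 3)
= 6 * 12
= 72

72


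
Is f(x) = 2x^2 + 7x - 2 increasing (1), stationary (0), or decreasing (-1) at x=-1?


Compute f'(x) to determine behavior:
f'(x) = 4x + 7
f'(-1) = 4 * (-1) + 7
= -4 + 7
= 3
Since f'(-1) > 0, the function is increasing (1)

1


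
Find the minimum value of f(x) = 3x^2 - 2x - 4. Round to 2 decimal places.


For a quadratic f(x) = ax^2 + bx + c with a > 0, the minimum is at the vertex.
Vertex x-coordinate: x = -b/(2a)
x = -(-2) / (2 * 3)
x = 2/6 = 1/3
Substitute back to find the minimum value:
f(1/3) = 3 * (1/3)^2 - 2 * (1/3) - 4
= 1/3 - 2/3 - 4
= -13/3 ≈ -4.33

-4.33


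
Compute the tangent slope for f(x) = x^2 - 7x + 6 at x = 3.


The slope of the tangent line equals f'(x) at the point.
f(x) = x^2 - 7x + 6
f'(x) = 2x - 7
At x = 3:
f'(3) = 2 * 3 - 7
= 6 - 7
= -1

-1


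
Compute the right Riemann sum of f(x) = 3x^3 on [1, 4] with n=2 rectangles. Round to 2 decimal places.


Right Riemann sum uses right endpoints of each subinterval.
Interval: [1, 4], n = 2
dx = (4 - 1) / 2 = 3/2
Right endpoints: [5/2, 4]
f values: [375/8, 192]
Sum = dx * (sum of f values)
= 3/2 * 1911/8
= 5733/16 ≈ 358.31

358.31


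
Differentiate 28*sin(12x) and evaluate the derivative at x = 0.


Apply the chain rule to differentiate 28*sin(12x):
d/dx [28*sin(12x)]
= 28 * cos(12x) * d/dx(12x)
= 28 * 12 * cos(12x)
= 336 * cos(12x)
Evaluate at x = 0:
= 336 * cos(0)
= 336 * 1
= 336

336


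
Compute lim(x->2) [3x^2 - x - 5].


Since polynomials are continuous, we use direct substitution.
lim(x->2) of 3x^2 - x - 5
= 3 * 2^2 - 1 * 2 - 5
= 12 - 2 - 5
= 5

5


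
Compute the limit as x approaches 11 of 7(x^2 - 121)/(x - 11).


Direct substitution gives 0/0, so we factor the numerator.
Factor: 7(x^2 - 121) = 7 * (x - 11)(x + 11)
Cancel the common factor (x - 11):
7(x^2 - 121)/(x - 11) = 7 * (x + 11)
Now substitute x = 11:
= 7 * (11 + 11) = 154

154


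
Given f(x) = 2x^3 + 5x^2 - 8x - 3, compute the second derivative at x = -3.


First derivative:
f'(x) = 6x^2 + 10x - 8
Second derivative:
f''(x) = 12x + 10
Substitute x = -3:
f''(-3) = 12 * (-3) + 10
= -36 + 10
= -26

-26


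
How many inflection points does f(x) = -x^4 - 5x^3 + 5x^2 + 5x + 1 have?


Inflection points occur where f''(x) = 0 and concavity changes.
f(x) = -x^4 - 5x^3 + 5x^2 + 5x + 1
f'(x) = -4x^3 - 15x^2 + 10x + 5
f''(x) = -12x^2 - 30x + 10
This is a quadratic in x. Use the discriminant to count real roots.
Discriminant = (-30)^2 - 4 * (-12) * 10
= 900 - (-480)
= 1380
Since discriminant > 0, f''(x) = 0 has 2 distinct real solutions.
A quadratic with two distinct real roots changes sign at each root, so concavity changes at both.
Number of inflection points: 2

2


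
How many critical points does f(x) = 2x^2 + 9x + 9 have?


Find where f'(x) = 0:
f'(x) = 4x + 9
Set f'(x) = 0:
4x + 9 = 0
x = -9 / 4 = -9/4
This is a linear equation in x, so there is exactly one solution.
Number of critical points: 1

1


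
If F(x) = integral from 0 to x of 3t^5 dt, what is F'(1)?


By the Fundamental Theorem of Calculus (Part 1):
If F(x) = integral from 0 to x of f(t) dt, then F'(x) = f(x)
Here f(t) = 3t^5
So F'(x) = 3x^5
Evaluate at x = 1:
F'(1) = 3 * 1^5
= 3 * 1
= 3

3


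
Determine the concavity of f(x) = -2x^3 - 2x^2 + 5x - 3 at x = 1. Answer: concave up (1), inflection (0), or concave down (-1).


Concavity is determined by the sign of f''(x).
f(x) = -2x^3 - 2x^2 + 5x - 3
f'(x) = -6x^2 - 4x + 5
f''(x) = -12x - 4
f''(1) = -12 * 1 - 4
= -12 - 4
= -16
Since f''(1) < 0, the function is concave down (-1)

-1


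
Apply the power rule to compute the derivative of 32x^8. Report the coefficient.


We apply the power rule: d/dx [ax^n] = a*n * x^(n-1)
d/dx [32x^8]
= 32 * 8 * x^(8-1)
= 256x^7
The coefficient is 256

256


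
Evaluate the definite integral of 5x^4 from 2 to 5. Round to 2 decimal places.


Find the antiderivative of 5x^4:
F(x) = 5/5 * x^5
Apply the Fundamental Theorem of Calculus:
F(5) - F(2)
= 5/5 * 5^5 - 5/5 * 2^5
= 5/5 * (3125 - 32)
= 5/5 * 3093
= 3093 = 3093.00

3093.00


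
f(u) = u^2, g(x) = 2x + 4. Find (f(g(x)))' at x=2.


Using the chain rule: (f(g(x)))' = f'(g(x)) * g'(x)
First, find g(2):
g(2) = 2 * 2 + 4 = 8
Next, f'(u) = 2u
And g'(x) = 2
So f'(g(2)) * g'(2)
= 2 * 8 * 2
= 32

32


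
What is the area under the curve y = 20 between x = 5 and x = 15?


The area under a constant function y = 20 is a rectangle.
Width = 15 - 5 = 10
Height = 20
Area = width * height
= 10 * 20
= 200

200


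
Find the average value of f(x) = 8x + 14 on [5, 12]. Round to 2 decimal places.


Average value = 1/(b-a) * integral from a to b of f(x) dx
First compute the integral of 8x + 14:
F(x) = 4x^2 + 14x
F(12) = 4 * 144 + 14 * 12 = 744
F(5) = 4 * 25 + 14 * 5 = 170
Integral = 744 - 170 = 574
Average = 574 / (12 - 5) = 574 / 7
= 82 = 82.00

82.00


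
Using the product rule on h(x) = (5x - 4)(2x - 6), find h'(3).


Let u(x) = 5x - 4 and v(x) = 2x - 6
u'(x) = 5
v'(x) = 2
Product rule: h'(x) = u'(x)*v(x) + u(x)*v'(x)
= 5 * (2x - 6) + (5x - 4) * 2
At x = 3:
u(3) = 5 * 3 - 4 = 11
v(3) = 2 * 3 - 6 = 0
h'(3) = 5 * 0 + 11 * 2
= 0 + 22
= 22

22


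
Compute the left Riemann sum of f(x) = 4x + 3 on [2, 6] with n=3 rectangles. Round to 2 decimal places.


Left Riemann sum uses left endpoints of each subinterval.
Interval: [2, 6], n = 3
dx = (6 - 2) / 3 = 4/3
Left endpoints: [2, 10/3, 14/3]
f values: [11, 49/3, 65/3]
Sum = dx * (sum of f values)
= 4/3 * 49
= 196/3 ≈ 65.33

65.33


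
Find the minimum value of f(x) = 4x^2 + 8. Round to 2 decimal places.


For a quadratic f(x) = ax^2 + bx + c with a > 0, the minimum is at the vertex.
Vertex x-coordinate: x = -b/(2a)
x = -(0) / (2 * 4)
x = 0/8 = 0
Substitute back to find the minimum value:
f(0) = 4 * 0^2 + 0 * 0 + 8
= 0 + 0 + 8
= 8 = 8.00

8.00


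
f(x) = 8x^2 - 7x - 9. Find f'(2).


Differentiate term by term using power and sum rules:
f(x) = 8x^2 - 7x - 9
f'(x) = 16x - 7
Substitute x = 2:
f'(2) = 16 * 2 - 7
= 32 - 7
= 25

25


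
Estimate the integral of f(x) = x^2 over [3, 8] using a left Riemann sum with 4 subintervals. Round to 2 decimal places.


Left Riemann sum uses left endpoints of each subinterval.
Interval: [3, 8], n = 4
dx = (8 - 3) / 4 = 5/4
Left endpoints: [3, 17/4, 11/2, 27/4]
f values: [9, 289/16, 121/4, 729/16]
Sum = dx * (sum of f values)
= 5/4 * 823/8
= 4115/32 ≈ 128.59

128.59


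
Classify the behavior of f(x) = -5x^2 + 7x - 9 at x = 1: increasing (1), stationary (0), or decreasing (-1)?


Compute f'(x) to determine behavior:
f'(x) = -10x + 7
f'(1) = -10 * 1 + 7
= -10 + 7
= -3
Since f'(1) < 0, the function is decreasing (-1)

-1


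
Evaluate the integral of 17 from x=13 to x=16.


The integral of a constant k over [a, b] equals k * (b - a).
integral from 13 to 16 of 17 dx
= 17 * (16 - 13)
= 17 * 3
= 51

51


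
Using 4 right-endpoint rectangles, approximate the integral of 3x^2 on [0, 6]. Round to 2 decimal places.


Right Riemann sum uses right endpoints of each subinterval.
Interval: [0, 6], n = 4
dx = (6 - 0) / 4 = 3/2
Right endpoints: [3/2, 3, 9/2, 6]
f values: [27/4, 27, 243/4, 108]
Sum = dx * (sum of f values)
= 3/2 * 405/2
= 1215/4 = 303.75

303.75


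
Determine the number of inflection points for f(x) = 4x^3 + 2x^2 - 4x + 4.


Inflection points occur where f''(x) = 0 and concavity changes.
f(x) = 4x^3 + 2x^2 - 4x + 4
f'(x) = 12x^2 + 4x - 4
f''(x) = 24x + 4
Set f''(x) = 0:
24x + 4 = 0
x = -4 / 24 = -1/6
Since f''(x) is linear (degree 1), it changes sign at this point.
Therefore there is exactly 1 inflection point.

1


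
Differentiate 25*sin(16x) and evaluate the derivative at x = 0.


Apply the chain rule to differentiate 25*sin(16x):
d/dx [25*sin(16x)]
= 25 * cos(16x) * d/dx(16x)
= 25 * 16 * cos(16x)
= 400 * cos(16x)
Evaluate at x = 0:
= 400 * cos(0)
= 400 * 1
= 400

400


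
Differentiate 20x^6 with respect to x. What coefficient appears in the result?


We apply the power rule: d/dx [ax^n] = a*n * x^(n-1)
d/dx [20x^6]
= 20 * 6 * x^(6-1)
= 120x^5
The coefficient is 120

120


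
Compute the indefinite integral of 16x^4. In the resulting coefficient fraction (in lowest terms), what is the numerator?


Apply the power rule for integration:
integral of ax^n dx = a/(n+1) * x^(n+1) + C
integral of 16x^4 dx
= 16/5 * x^5 + C
The coefficient in lowest terms is 16/5, and its numerator is 16

16


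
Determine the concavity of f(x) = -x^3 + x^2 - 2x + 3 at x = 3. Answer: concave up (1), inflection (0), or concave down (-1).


Concavity is determined by the sign of f''(x).
f(x) = -x^3 + x^2 - 2x + 3
f'(x) = -3x^2 + 2x - 2
f''(x) = -6x + 2
f''(3) = -6 * 3 + 2
= -18 + 2
= -16
Since f''(3) < 0, the function is concave down (-1)

-1


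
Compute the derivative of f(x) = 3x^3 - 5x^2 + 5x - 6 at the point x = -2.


Differentiate f(x) = 3x^3 - 5x^2 + 5x - 6 term by term:
f'(x) = 9x^2 - 10x + 5
Substitute x = -2:
f'(-2) = 9 * (-2)^2 - 10 * (-2) + 5
= 36 + 20 + 5
= 61

61


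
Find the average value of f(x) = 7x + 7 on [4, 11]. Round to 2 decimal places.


Average value = 1/(b-a) * integral from a to b of f(x) dx
First compute the integral of 7x + 7:
F(x) = (7/2)x^2 + 7x
F(11) = 7/2 * 121 + 7 * 11 = 1001/2
F(4) = 7/2 * 16 + 7 * 4 = 84
Integral = 1001/2 - 84 = 833/2
Average = (833/2) / (11 - 4) = (833/2) / 7
= 119/2 = 59.50

59.50


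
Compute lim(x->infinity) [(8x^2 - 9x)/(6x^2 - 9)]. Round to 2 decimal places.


For limits at infinity with equal-degree polynomials,
we compare leading coefficients.
Numerator leading term: 8x^2
Denominator leading term: 6x^2
Divide both by x^2:
lim = (8 - 9/x) / (6 - 9/x^2)
As x -> infinity, the 1/x and 1/x^2 terms vanish:
= 8/6 = 4/3 ≈ 1.33

1.33


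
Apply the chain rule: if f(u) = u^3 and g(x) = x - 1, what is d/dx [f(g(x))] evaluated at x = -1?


Using the chain rule: (f(g(x)))' = f'(g(x)) * g'(x)
First, find g(-1):
g(-1) = 1 * (-1) - 1 = -2
Next, f'(u) = 3u^2
And g'(x) = 1
So f'(g(-1)) * g'(-1)
= 3 * (-2)^2 * 1
= 3 * 4 * 1
= 12

12


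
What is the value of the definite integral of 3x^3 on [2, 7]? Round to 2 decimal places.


Find the antiderivative of 3x^3:
F(x) = 3/4 * x^4
Apply the Fundamental Theorem of Calculus:
F(7) - F(2)
= 3/4 * 7^4 - 3/4 * 2^4
= 3/4 * (2401 - 16)
= 3/4 * 2385
= 7155/4 = 1788.75

1788.75


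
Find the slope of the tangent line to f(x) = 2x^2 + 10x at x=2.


The slope of the tangent line equals f'(x) at the point.
f(x) = 2x^2 + 10x
f'(x) = 4x + 10
At x = 2:
f'(2) = 4 * 2 + 10
= 8 + 10
= 18

18


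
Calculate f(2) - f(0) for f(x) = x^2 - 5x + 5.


Net change = f(b) - f(a)
f(x) = x^2 - 5x + 5
Compute f(2):
f(2) = 1 * 2^2 - 5 * 2 + 5
= 4 - 10 + 5
= -1
Compute f(0):
f(0) = 1 * 0^2 - 5 * 0 + 5
= 0 + 0 + 5
= 5
Net change = -1 - 5 = -6

-6


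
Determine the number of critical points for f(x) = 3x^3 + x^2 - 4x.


Find where f'(x) = 0:
f(x) = 3x^3 + x^2 - 4x
f'(x) = 9x^2 + 2x - 4
This is a quadratic in x. Use the discriminant to count real roots.
Discriminant = (2)^2 - 4 * 9 * (-4)
= 4 - (-144)
= 148
Since discriminant > 0, f'(x) = 0 has 2 real solutions.
Number of critical points: 2

2


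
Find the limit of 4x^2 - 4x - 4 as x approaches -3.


Since polynomials are continuous, we use direct substitution.
lim(x->-3) of 4x^2 - 4x - 4
= 4 * (-3)^2 - 4 * (-3) - 4
= 36 + 12 - 4
= 44

44


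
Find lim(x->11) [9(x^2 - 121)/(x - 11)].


Direct substitution gives 0/0, so we factor the numerator.
Factor: 9(x^2 - 121) = 9 * (x - 11)(x + 11)
Cancel the common factor (x - 11):
9(x^2 - 121)/(x - 11) = 9 * (x + 11)
Now substitute x = 11:
= 9 * (11 + 11) = 198

198


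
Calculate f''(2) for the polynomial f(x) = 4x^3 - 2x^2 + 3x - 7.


First derivative:
f'(x) = 12x^2 - 4x + 3
Second derivative:
f''(x) = 24x - 4
Substitute x = 2:
f''(2) = 24 * 2 - 4
= 48 - 4
= 44

44


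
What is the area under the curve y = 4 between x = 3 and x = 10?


The area under a constant function y = 4 is a rectangle.
Width = 10 - 3 = 7
Height = 4
Area = width * height
= 7 * 4
= 28

28


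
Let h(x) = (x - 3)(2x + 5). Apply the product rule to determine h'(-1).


Let u(x) = x - 3 and v(x) = 2x + 5
u'(x) = 1
v'(x) = 2
Product rule: h'(x) = u'(x)*v(x) + u(x)*v'(x)
= 1 * (2x + 5) + (x - 3) * 2
At x = -1:
u(-1) = 1 * (-1) - 3 = -4
v(-1) = 2 * (-1) + 5 = 3
h'(-1) = 1 * 3 + (-4) * 2
= 3 - 8
= -5

-5


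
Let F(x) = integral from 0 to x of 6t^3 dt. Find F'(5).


By the Fundamental Theorem of Calculus (Part 1):
If F(x) = integral from 0 to x of f(t) dt, then F'(x) = f(x)
Here f(t) = 6t^3
So F'(x) = 6x^3
Evaluate at x = 5:
F'(5) = 6 * 5^3
= 6 * 125
= 750

750


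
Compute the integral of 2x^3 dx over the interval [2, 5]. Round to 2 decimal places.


Find the antiderivative of 2x^3:
F(x) = 2/4 * x^4
Apply the Fundamental Theorem of Calculus:
F(5) - F(2)
= 2/4 * 5^4 - 2/4 * 2^4
= 2/4 * (625 - 16)
= 2/4 * 609
= 609/2 = 304.50

304.50


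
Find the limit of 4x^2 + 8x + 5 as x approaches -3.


Since polynomials are continuous, we use direct substitution.
lim(x->-3) of 4x^2 + 8x + 5
= 4 * (-3)^2 + 8 * (-3) + 5
= 36 - 24 + 5
= 17

17


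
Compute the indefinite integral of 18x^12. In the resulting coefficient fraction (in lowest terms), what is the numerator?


Apply the power rule for integration:
integral of ax^n dx = a/(n+1) * x^(n+1) + C
integral of 18x^12 dx
= 18/13 * x^13 + C
The coefficient in lowest terms is 18/13, and its numerator is 18

18


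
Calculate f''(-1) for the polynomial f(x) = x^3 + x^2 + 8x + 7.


First derivative:
f'(x) = 3x^2 + 2x + 8
Second derivative:
f''(x) = 6x + 2
Substitute x = -1:
f''(-1) = 6 * (-1) + 2
= -6 + 2
= -4

-4


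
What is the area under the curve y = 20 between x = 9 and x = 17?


The area under a constant function y = 20 is a rectangle.
Width = 17 - 9 = 8
Height = 20
Area = width * height
= 8 * 20
= 160

160


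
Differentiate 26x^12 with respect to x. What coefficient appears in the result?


We apply the power rule: d/dx [ax^n] = a*n * x^(n-1)
d/dx [26x^12]
= 26 * 12 * x^(12-1)
= 312x^11
The coefficient is 312

312


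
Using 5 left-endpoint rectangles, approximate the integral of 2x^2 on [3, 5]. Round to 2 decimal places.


Left Riemann sum uses left endpoints of each subinterval.
Interval: [3, 5], n = 5
dx = (5 - 3) / 5 = 2/5
Left endpoints: [3, 17/5, 19/5, 21/5, 23/5]
f values: [18, 578/25, 722/25, 882/25, 1058/25]
Sum = dx * (sum of f values)
= 2/5 * 738/5
= 1476/25 = 59.04

59.04


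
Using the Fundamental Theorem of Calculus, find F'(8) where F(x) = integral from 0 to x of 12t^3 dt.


By the Fundamental Theorem of Calculus (Part 1):
If F(x) = integral from 0 to x of f(t) dt, then F'(x) = f(x)
Here f(t) = 12t^3
So F'(x) = 12x^3
Evaluate at x = 8:
F'(8) = 12 * 8^3
= 12 * 512
= 6144

6144


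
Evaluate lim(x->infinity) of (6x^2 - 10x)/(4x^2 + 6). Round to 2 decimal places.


For limits at infinity with equal-degree polynomials,
we compare leading coefficients.
Numerator leading term: 6x^2
Denominator leading term: 4x^2
Divide both by x^2:
lim = (6 - 10/x) / (4 + 6/x^2)
As x -> infinity, the 1/x and 1/x^2 terms vanish:
= 6/4 = 3/2 = 1.50

1.50


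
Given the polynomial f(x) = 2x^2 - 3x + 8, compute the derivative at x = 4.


Differentiate term by term using power and sum rules:
f(x) = 2x^2 - 3x + 8
f'(x) = 4x - 3
Substitute x = 4:
f'(4) = 4 * 4 - 3
= 16 - 3
= 13

13


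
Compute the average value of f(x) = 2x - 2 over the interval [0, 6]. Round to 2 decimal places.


Average value = 1/(b-a) * integral from a to b of f(x) dx
First compute the integral of 2x - 2:
F(x) = x^2 - 2x
F(6) = 1 * 36 - 2 * 6 = 24
F(0) = 1 * 0 - 2 * 0 = 0
Integral = 24 - 0 = 24
Average = 24 / (6 - 0) = 24 / 6
= 4 = 4.00

4.00


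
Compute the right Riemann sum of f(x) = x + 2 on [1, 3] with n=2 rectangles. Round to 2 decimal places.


Right Riemann sum uses right endpoints of each subinterval.
Interval: [1, 3], n = 2
dx = (3 - 1) / 2 = 1
Right endpoints: [2, 3]
f values: [4, 5]
Sum = dx * (sum of f values)
= 1 * 9
= 9 = 9.00

9.00


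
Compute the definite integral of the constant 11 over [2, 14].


The integral of a constant k over [a, b] equals k * (b - a).
integral from 2 to 14 of 11 dx
= 11 * (14 - 2)
= 11 * 12
= 132

132


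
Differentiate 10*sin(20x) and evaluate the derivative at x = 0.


Apply the chain rule to differentiate 10*sin(20x):
d/dx [10*sin(20x)]
= 10 * cos(20x) * d/dx(20x)
= 10 * 20 * cos(20x)
= 200 * cos(20x)
Evaluate at x = 0:
= 200 * cos(0)
= 200 * 1
= 200

200


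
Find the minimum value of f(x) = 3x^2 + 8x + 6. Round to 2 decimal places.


For a quadratic f(x) = ax^2 + bx + c with a > 0, the minimum is at the vertex.
Vertex x-coordinate: x = -b/(2a)
x = -(8) / (2 * 3)
x = -8/6 = -4/3
Substitute back to find the minimum value:
f(-4/3) = 3 * (-4/3)^2 + 8 * (-4/3) + 6
= 16/3 - 32/3 + 6
= 2/3 ≈ 0.67

0.67


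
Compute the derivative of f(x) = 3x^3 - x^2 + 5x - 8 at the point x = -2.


Differentiate f(x) = 3x^3 - x^2 + 5x - 8 term by term:
f'(x) = 9x^2 - 2x + 5
Substitute x = -2:
f'(-2) = 9 * (-2)^2 - 2 * (-2) + 5
= 36 + 4 + 5
= 45

45
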